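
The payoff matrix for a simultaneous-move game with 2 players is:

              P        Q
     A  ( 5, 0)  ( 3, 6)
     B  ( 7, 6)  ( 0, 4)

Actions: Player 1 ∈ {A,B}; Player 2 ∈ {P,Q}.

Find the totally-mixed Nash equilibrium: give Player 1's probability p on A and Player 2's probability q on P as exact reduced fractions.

P1 indiff ⇒ q·5+(1-q)·3 = q·7+(1-q)·0 ⇒ q(-2) = (1-q)(-3) ⇒ q = 3/5
P2 indiff ⇒ p·0+(1-p)·6 = p·6+(1-p)·4 ⇒ p(-6) = (1-p)(-2) ⇒ p = 1/4

(p,q) = (1/4, 3/5)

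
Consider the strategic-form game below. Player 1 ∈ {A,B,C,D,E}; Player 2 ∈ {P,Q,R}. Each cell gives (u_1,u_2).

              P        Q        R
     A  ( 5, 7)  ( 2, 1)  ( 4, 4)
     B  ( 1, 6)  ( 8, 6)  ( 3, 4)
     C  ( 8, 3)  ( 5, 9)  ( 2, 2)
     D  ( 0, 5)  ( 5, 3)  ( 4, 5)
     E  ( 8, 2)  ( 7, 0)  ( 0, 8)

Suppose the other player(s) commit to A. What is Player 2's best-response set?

u_2(P vs A) = 7
u_2(Q vs A) = 1
u_2(R vs A) = 4
max payoff 7 at {P}

argmax u_2 = {P}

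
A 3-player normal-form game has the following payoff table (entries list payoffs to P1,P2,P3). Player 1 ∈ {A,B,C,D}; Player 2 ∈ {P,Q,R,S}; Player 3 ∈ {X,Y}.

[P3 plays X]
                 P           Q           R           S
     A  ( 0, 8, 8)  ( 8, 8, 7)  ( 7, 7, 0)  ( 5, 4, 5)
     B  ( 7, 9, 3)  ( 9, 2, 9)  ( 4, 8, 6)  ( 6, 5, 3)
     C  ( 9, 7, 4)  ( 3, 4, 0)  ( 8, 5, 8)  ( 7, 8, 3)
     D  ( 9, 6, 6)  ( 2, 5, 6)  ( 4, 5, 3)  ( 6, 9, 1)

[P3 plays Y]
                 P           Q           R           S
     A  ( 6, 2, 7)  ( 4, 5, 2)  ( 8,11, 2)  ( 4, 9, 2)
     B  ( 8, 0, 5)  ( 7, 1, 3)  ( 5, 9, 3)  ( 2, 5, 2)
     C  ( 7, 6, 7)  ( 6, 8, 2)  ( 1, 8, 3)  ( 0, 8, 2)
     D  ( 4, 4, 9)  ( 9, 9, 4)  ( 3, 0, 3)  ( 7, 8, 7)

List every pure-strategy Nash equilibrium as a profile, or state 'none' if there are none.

NE set: (A,R,Y), (C,S,X)

(A,P,X): not NE [P1→D gives 9>0]
(A,P,Y): not NE [P1→B gives 8>6; P2→R gives 11>2; P3→X gives 8>7]
(A,Q,X): not NE [P1→B gives 9>8]
(A,Q,Y): not NE [P1→D gives 9>4; P2→R gives 11>5; P3→X gives 7>2]
(A,R,X): not NE [P1→C gives 8>7; P2→Q gives 8>7; P3→Y gives 2>0]
(A,R,Y): NE
(A,S,X): not NE [P1→C gives 7>5; P2→Q gives 8>4]
(A,S,Y): not NE [P1→D gives 7>4; P2→R gives 11>9; P3→X gives 5>2]
(B,P,X): not NE [P1→D gives 9>7; P3→Y gives 5>3]
(B,P,Y): not NE [P2→R gives 9>0]
(B,Q,X): not NE [P2→P gives 9>2]
(B,Q,Y): not NE [P1→D gives 9>7; P2→R gives 9>1; P3→X gives 9>3]
(B,R,X): not NE [P1→C gives 8>4; P2→P gives 9>8]
(B,R,Y): not NE [P1→A gives 8>5; P3→X gives 6>3]
(B,S,X): not NE [P1→C gives 7>6; P2→P gives 9>5]
(B,S,Y): not NE [P1→D gives 7>2; P2→R gives 9>5; P3→X gives 3>2]
(C,P,X): not NE [P2→S gives 8>7; P3→Y gives 7>4]
(C,P,Y): not NE [P1→B gives 8>7; P2→S gives 8>6]
(C,Q,X): not NE [P1→B gives 9>3; P2→S gives 8>4; P3→Y gives 2>0]
(C,Q,Y): not NE [P1→D gives 9>6]
(C,R,X): not NE [P2→S gives 8>5]
(C,R,Y): not NE [P1→A gives 8>1; P3→X gives 8>3]
(C,S,X): NE
(C,S,Y): not NE [P1→D gives 7>0; P3→X gives 3>2]
(D,P,X): not NE [P2→S gives 9>6; P3→Y gives 9>6]
(D,P,Y): not NE [P1→B gives 8>4; P2→Q gives 9>4]
(D,Q,X): not NE [P1→B gives 9>2; P2→S gives 9>5]
(D,Q,Y): not NE [P3→X gives 6>4]
(D,R,X): not NE [P1→C gives 8>4; P2→S gives 9>5]
(D,R,Y): not NE [P1→A gives 8>3; P2→Q gives 9>0]
(D,S,X): not NE [P1→C gives 7>6; P3→Y gives 7>1]
(D,S,Y): not NE [P2→Q gives 9>8]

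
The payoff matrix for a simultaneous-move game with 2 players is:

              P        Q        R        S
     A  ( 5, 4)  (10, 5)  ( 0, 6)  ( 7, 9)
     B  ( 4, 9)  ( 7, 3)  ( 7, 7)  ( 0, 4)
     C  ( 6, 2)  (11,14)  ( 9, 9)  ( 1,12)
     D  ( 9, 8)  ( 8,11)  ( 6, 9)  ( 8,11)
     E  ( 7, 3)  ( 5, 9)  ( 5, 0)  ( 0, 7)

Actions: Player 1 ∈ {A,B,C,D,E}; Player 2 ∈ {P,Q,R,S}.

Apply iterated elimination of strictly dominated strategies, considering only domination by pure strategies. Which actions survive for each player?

Survivors P1:{A,C,D} P2:{Q,S}

P1 drop B (C beats it: P:6>4 Q:11>7 R:9>7 S:1>0)
P1 drop E (D beats it: P:9>7 Q:8>5 R:6>5 S:8>0)
P2 drop P (Q beats it: A:5>4 C:14>2 D:11>8)
P2 drop R (S beats it: A:9>6 C:12>9 D:11>9)
P1→{A,C,D} P2→{Q,S}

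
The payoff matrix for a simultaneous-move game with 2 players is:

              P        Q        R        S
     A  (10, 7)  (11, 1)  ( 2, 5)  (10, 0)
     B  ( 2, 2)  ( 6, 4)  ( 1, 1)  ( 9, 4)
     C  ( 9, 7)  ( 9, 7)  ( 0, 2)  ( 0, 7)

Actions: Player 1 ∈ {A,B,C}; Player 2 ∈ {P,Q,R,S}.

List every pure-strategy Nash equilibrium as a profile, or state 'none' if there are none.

(A,P): NE
(A,Q): not NE [P2→P gives 7>1]
(A,R): not NE [P2→P gives 7>5]
(A,S): not NE [P2→P gives 7>0]
(B,P): not NE [P1→A gives 10>2; P2→S gives 4>2]
(B,Q): not NE [P1→A gives 11>6]
(B,R): not NE [P1→A gives 2>1; P2→S gives 4>1]
(B,S): not NE [P1→A gives 10>9]
(C,P): not NE [P1→A gives 10>9]
(C,Q): not NE [P1→A gives 11>9]
(C,R): not NE [P1→A gives 2>0; P2→S gives 7>2]
(C,S): not NE [P1→A gives 10>0]

NE set: (A,P)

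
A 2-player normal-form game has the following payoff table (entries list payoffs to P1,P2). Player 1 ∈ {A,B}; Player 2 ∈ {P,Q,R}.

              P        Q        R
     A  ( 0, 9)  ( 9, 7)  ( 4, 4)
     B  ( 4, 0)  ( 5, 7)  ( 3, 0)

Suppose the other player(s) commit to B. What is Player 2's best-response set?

BR_2 = {Q}

u_2(P vs B) = 0
u_2(Q vs B) = 7
u_2(R vs B) = 0
max payoff 7 at {Q}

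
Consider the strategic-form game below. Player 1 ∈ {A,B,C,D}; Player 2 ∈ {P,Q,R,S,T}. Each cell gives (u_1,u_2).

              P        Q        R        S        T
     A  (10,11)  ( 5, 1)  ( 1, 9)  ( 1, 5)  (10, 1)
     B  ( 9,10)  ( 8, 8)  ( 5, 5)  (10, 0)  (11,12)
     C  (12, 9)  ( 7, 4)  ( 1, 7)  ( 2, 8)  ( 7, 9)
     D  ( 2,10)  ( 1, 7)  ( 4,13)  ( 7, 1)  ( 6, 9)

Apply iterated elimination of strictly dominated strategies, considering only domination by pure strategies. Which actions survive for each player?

Survivors P1:{A,B,C} P2:{P,T}

P1 drop D (B beats it: P:9>2 Q:8>1 R:5>4 S:10>7 T:11>6)
P2 drop Q (P beats it: A:11>1 B:10>8 C:9>4)
P2 drop R (P beats it: A:11>9 B:10>5 C:9>7)
P2 drop S (P beats it: A:11>5 B:10>0 C:9>8)
P1→{A,B,C} P2→{P,T}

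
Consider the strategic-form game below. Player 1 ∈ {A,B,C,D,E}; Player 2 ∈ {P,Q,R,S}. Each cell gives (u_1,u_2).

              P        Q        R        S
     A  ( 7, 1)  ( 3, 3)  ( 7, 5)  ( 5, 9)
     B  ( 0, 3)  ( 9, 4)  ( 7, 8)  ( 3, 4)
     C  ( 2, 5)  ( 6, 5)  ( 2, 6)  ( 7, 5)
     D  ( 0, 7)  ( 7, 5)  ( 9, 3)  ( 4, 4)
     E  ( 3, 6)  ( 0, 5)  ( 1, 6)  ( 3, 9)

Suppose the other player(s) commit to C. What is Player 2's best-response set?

u_2(P vs C) = 5
u_2(Q vs C) = 5
u_2(R vs C) = 6
u_2(S vs C) = 5
max payoff 6 at {R}

P2 best: {R}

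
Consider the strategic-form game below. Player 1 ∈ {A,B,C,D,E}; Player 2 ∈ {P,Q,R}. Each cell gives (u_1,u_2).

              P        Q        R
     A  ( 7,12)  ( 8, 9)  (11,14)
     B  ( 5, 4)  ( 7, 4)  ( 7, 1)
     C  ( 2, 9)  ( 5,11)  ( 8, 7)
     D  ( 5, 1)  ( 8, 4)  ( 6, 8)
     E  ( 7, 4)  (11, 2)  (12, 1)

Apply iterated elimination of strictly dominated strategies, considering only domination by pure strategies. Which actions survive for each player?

P1 drop B (A beats it: P:7>5 Q:8>7 R:11>7)
P1 drop C (A beats it: P:7>2 Q:8>5 R:11>8)
P1 drop D (E beats it: P:7>5 Q:11>8 R:12>6)
P2 drop Q (P beats it: A:12>9 E:4>2)
P1→{A,E} P2→{P,R}

Survivors P1:{A,E} P2:{P,R}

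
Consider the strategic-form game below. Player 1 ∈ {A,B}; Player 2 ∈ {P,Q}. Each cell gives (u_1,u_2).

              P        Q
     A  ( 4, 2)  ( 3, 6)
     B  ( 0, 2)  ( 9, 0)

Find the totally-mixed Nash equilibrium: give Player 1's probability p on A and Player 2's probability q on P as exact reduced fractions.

p=1/3, q=3/5

P1 indiff ⇒ q·4+(1-q)·3 = q·0+(1-q)·9 ⇒ q(4) = (1-q)(6) ⇒ q = 3/5
P2 indiff ⇒ p·2+(1-p)·2 = p·6+(1-p)·0 ⇒ p(-4) = (1-p)(-2) ⇒ p = 1/3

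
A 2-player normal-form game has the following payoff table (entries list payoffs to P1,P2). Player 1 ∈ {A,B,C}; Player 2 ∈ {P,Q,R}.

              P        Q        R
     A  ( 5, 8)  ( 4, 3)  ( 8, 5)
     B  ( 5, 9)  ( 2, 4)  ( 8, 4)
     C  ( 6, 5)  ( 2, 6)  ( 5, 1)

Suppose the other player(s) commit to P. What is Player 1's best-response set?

u_1(A vs P) = 5
u_1(B vs P) = 5
u_1(C vs P) = 6
max payoff 6 at {C}

BR_1 = {C}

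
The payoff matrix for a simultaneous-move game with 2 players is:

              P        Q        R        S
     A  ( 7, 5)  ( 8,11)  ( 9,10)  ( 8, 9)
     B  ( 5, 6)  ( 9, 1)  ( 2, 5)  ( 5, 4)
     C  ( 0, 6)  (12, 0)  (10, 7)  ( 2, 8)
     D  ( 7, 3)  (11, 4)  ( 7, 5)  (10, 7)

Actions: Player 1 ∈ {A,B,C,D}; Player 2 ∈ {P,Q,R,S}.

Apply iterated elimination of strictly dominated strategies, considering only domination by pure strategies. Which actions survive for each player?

P1 drop B (D beats it: P:7>5 Q:11>9 R:7>2 S:10>5)
P2 drop P (R beats it: A:10>5 C:7>6 D:5>3)
P1→{A,C,D} P2→{Q,R,S}

IESDS → P1:{A,C,D} P2:{Q,R,S}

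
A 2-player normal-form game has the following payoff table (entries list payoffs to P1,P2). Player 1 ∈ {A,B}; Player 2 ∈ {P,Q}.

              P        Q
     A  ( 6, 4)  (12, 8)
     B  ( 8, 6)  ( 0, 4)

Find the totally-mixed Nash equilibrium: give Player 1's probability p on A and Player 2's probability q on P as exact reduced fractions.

P1 indiff ⇒ q·6+(1-q)·12 = q·8+(1-q)·0 ⇒ q(-2) = (1-q)(-12) ⇒ q = 6/7
P2 indiff ⇒ p·4+(1-p)·6 = p·8+(1-p)·4 ⇒ p(-4) = (1-p)(-2) ⇒ p = 1/3

P1 mixes 1/3 on A; P2 mixes 6/7 on P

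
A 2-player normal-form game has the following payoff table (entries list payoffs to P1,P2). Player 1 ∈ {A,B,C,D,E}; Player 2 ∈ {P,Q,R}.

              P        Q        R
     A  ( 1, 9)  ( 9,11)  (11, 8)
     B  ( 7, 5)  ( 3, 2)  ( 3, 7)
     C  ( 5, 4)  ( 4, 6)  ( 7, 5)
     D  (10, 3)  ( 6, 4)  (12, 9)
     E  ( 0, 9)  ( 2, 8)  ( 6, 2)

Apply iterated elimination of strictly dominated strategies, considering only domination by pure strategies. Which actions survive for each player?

Remaining: P1:{A,D} P2:{Q,R}

P1 drop B (D beats it: P:10>7 Q:6>3 R:12>3)
P1 drop C (D beats it: P:10>5 Q:6>4 R:12>7)
P1 drop E (A beats it: P:1>0 Q:9>2 R:11>6)
P2 drop P (Q beats it: A:11>9 D:4>3)
P1→{A,D} P2→{Q,R}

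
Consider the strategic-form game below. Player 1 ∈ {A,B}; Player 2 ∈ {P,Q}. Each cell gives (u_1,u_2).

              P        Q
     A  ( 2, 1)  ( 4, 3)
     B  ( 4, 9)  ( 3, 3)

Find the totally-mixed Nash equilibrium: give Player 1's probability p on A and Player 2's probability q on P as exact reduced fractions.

P1 indiff ⇒ q·2+(1-q)·4 = q·4+(1-q)·3 ⇒ q(-2) = (1-q)(-1) ⇒ q = 1/3
P2 indiff ⇒ p·1+(1-p)·9 = p·3+(1-p)·3 ⇒ p(-2) = (1-p)(-6) ⇒ p = 3/4

(p,q) = (3/4, 1/3)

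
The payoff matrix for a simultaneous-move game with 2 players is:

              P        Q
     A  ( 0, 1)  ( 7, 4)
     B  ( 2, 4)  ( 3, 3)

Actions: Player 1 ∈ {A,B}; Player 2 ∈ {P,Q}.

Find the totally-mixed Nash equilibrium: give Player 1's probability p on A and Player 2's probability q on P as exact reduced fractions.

P1 indiff ⇒ q·0+(1-q)·7 = q·2+(1-q)·3 ⇒ q(-2) = (1-q)(-4) ⇒ q = 2/3
P2 indiff ⇒ p·1+(1-p)·4 = p·4+(1-p)·3 ⇒ p(-3) = (1-p)(-1) ⇒ p = 1/4

(p,q) = (1/4, 2/3)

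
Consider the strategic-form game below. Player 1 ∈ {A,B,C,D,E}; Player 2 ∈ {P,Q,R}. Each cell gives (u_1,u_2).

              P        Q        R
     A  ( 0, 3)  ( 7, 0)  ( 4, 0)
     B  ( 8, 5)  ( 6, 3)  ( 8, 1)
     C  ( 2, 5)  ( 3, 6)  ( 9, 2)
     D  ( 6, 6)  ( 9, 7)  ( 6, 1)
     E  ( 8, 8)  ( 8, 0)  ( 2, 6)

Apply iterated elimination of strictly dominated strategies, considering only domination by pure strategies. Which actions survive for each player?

Survivors P1:{B,D,E} P2:{P,Q}

P1 drop A (D beats it: P:6>0 Q:9>7 R:6>4)
P2 drop R (P beats it: B:5>1 C:5>2 D:6>1 E:8>6)
P1 drop C (B beats it: P:8>2 Q:6>3)
P1→{B,D,E} P2→{P,Q}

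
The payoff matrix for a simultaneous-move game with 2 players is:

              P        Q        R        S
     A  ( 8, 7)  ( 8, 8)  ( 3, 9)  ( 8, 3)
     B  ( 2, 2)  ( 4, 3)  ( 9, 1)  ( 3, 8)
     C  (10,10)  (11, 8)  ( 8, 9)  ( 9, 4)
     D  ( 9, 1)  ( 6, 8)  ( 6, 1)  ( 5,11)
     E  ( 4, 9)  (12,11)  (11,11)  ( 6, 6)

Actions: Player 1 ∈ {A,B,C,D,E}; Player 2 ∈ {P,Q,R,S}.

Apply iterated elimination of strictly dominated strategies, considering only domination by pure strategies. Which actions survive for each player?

IESDS → P1:{C,E} P2:{P,Q,R}

P1 drop A (C beats it: P:10>8 Q:11>8 R:8>3 S:9>8)
P1 drop B (E beats it: P:4>2 Q:12>4 R:11>9 S:6>3)
P1 drop D (C beats it: P:10>9 Q:11>6 R:8>6 S:9>5)
P2 drop S (P beats it: C:10>4 E:9>6)
P1→{C,E} P2→{P,Q,R}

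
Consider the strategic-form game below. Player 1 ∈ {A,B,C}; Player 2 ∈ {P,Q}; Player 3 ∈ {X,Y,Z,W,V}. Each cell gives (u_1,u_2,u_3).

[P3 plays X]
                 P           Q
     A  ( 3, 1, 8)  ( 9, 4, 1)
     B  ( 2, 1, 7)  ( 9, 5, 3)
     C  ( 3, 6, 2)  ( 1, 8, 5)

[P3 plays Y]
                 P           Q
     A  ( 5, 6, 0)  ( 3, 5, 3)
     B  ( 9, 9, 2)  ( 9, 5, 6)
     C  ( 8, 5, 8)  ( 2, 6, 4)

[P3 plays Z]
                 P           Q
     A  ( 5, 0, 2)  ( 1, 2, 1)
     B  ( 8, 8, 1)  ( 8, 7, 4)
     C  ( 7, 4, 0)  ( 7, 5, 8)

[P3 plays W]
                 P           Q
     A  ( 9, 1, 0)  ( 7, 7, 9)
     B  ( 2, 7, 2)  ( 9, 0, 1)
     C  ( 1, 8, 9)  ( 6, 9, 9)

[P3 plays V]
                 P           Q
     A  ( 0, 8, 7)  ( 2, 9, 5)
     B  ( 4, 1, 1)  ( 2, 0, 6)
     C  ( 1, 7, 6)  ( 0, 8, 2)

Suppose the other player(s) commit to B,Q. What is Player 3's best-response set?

BR_3 = {Y,V}

u_3(X vs B,Q) = 3
u_3(Y vs B,Q) = 6
u_3(Z vs B,Q) = 4
u_3(W vs B,Q) = 1
u_3(V vs B,Q) = 6
max payoff 6 at {Y,V}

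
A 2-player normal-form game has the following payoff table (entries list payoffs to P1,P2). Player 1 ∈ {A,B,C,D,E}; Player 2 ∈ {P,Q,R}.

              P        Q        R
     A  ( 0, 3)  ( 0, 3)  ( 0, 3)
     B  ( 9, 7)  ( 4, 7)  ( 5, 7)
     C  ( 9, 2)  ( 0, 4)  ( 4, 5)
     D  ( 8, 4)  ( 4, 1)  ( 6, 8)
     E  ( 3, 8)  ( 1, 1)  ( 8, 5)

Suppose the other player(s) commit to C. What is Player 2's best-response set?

u_2(P vs C) = 2
u_2(Q vs C) = 4
u_2(R vs C) = 5
max payoff 5 at {R}

P2 best: {R}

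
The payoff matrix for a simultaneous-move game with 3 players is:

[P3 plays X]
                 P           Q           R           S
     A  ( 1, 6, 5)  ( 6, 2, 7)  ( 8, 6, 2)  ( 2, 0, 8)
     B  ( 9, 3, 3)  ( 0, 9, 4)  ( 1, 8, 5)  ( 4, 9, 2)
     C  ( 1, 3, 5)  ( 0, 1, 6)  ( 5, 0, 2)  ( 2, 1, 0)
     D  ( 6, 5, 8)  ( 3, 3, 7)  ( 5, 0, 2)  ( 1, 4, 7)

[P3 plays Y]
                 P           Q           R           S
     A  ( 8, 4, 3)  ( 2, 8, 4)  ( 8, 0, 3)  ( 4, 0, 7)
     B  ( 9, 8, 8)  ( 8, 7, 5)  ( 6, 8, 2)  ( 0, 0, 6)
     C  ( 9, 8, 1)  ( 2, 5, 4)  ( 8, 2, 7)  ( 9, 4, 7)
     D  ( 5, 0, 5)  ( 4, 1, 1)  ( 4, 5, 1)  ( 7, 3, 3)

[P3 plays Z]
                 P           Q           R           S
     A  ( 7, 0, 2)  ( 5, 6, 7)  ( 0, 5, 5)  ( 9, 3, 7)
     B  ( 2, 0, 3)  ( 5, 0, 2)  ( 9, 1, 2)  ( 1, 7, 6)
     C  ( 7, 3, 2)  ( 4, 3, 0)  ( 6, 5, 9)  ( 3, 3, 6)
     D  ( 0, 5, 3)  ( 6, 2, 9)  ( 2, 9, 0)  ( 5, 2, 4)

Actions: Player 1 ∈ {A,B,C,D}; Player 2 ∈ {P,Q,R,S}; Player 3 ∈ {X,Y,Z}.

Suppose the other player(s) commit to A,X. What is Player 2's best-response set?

argmax u_2 = {P,R}

u_2(P vs A,X) = 6
u_2(Q vs A,X) = 2
u_2(R vs A,X) = 6
u_2(S vs A,X) = 0
max payoff 6 at {P,R}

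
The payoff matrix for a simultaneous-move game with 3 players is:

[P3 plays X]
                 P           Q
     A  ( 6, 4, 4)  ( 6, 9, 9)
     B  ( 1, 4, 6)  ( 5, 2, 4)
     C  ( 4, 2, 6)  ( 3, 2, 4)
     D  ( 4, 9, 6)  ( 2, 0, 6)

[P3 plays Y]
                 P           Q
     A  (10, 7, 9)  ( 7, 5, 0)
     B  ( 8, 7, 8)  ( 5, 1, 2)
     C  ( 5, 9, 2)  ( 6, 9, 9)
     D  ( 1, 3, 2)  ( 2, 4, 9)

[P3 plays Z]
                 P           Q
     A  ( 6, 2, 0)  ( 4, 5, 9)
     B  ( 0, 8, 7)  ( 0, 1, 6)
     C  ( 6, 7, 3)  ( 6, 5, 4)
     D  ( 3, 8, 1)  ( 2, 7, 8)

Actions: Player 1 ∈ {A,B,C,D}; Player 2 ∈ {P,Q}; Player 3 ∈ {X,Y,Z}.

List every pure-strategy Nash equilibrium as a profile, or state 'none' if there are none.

NE set: (A,P,Y), (A,Q,X)

(A,P,X): not NE [P2→Q gives 9>4; P3→Y gives 9>4]
(A,P,Y): NE
(A,P,Z): not NE [P2→Q gives 5>2; P3→Y gives 9>0]
(A,Q,X): NE
(A,Q,Y): not NE [P2→P gives 7>5; P3→Z gives 9>0]
(A,Q,Z): not NE [P1→C gives 6>4]
(B,P,X): not NE [P1→A gives 6>1; P3→Y gives 8>6]
(B,P,Y): not NE [P1→A gives 10>8]
(B,P,Z): not NE [P1→C gives 6>0; P3→Y gives 8>7]
(B,Q,X): not NE [P1→A gives 6>5; P2→P gives 4>2; P3→Z gives 6>4]
(B,Q,Y): not NE [P1→A gives 7>5; P2→P gives 7>1; P3→Z gives 6>2]
(B,Q,Z): not NE [P1→C gives 6>0; P2→P gives 8>1]
(C,P,X): not NE [P1→A gives 6>4]
(C,P,Y): not NE [P1→A gives 10>5; P3→X gives 6>2]
(C,P,Z): not NE [P3→X gives 6>3]
(C,Q,X): not NE [P1→A gives 6>3; P3→Y gives 9>4]
(C,Q,Y): not NE [P1→A gives 7>6]
(C,Q,Z): not NE [P2→P gives 7>5; P3→Y gives 9>4]
(D,P,X): not NE [P1→A gives 6>4]
(D,P,Y): not NE [P1→A gives 10>1; P2→Q gives 4>3; P3→X gives 6>2]
(D,P,Z): not NE [P1→C gives 6>3; P3→X gives 6>1]
(D,Q,X): not NE [P1→A gives 6>2; P2→P gives 9>0; P3→Y gives 9>6]
(D,Q,Y): not NE [P1→A gives 7>2]
(D,Q,Z): not NE [P1→C gives 6>2; P2→P gives 8>7; P3→Y gives 9>8]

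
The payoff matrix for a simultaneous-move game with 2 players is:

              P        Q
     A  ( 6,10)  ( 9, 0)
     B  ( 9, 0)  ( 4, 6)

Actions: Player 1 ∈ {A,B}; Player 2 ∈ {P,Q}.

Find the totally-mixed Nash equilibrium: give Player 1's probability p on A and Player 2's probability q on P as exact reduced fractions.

P1 indiff ⇒ q·6+(1-q)·9 = q·9+(1-q)·4 ⇒ q(-3) = (1-q)(-5) ⇒ q = 5/8
P2 indiff ⇒ p·10+(1-p)·0 = p·0+(1-p)·6 ⇒ p(10) = (1-p)(6) ⇒ p = 3/8

P1 mixes 3/8 on A; P2 mixes 5/8 on P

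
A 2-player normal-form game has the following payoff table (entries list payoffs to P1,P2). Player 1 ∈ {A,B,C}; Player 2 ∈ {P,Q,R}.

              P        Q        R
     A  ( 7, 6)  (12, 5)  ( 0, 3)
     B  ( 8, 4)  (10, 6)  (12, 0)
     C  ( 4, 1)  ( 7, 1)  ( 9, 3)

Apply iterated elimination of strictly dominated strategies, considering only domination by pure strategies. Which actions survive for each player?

P1 drop C (B beats it: P:8>4 Q:10>7 R:12>9)
P2 drop R (P beats it: A:6>3 B:4>0)
P1→{A,B} P2→{P,Q}

IESDS → P1:{A,B} P2:{P,Q}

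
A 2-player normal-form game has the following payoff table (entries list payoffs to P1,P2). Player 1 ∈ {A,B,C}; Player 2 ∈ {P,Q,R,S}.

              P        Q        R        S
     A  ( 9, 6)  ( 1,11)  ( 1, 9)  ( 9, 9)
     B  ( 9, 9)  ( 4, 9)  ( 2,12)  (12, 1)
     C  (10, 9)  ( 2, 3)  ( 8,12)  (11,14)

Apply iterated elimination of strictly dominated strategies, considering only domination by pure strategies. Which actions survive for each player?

P1 drop A (C beats it: P:10>9 Q:2>1 R:8>1 S:11>9)
P2 drop P (R beats it: B:12>9 C:12>9)
P2 drop Q (R beats it: B:12>9 C:12>3)
P1→{B,C} P2→{R,S}

Survivors P1:{B,C} P2:{R,S}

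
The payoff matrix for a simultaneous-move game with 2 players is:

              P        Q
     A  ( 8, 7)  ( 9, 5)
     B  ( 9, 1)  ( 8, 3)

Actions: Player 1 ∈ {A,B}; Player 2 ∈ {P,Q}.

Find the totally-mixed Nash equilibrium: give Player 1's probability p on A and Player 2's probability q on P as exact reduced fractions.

P1 indiff ⇒ q·8+(1-q)·9 = q·9+(1-q)·8 ⇒ q(-1) = (1-q)(-1) ⇒ q = 1/2
P2 indiff ⇒ p·7+(1-p)·1 = p·5+(1-p)·3 ⇒ p(2) = (1-p)(2) ⇒ p = 1/2

P1 mixes 1/2 on A; P2 mixes 1/2 on P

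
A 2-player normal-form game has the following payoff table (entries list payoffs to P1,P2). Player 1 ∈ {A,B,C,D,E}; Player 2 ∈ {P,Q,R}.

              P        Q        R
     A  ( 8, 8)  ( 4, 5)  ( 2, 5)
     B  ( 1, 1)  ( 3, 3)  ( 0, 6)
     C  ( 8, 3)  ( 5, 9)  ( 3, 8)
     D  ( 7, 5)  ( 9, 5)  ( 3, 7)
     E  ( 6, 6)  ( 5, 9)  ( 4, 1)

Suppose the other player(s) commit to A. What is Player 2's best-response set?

P2 best: {P}

u_2(P vs A) = 8
u_2(Q vs A) = 5
u_2(R vs A) = 5
max payoff 8 at {P}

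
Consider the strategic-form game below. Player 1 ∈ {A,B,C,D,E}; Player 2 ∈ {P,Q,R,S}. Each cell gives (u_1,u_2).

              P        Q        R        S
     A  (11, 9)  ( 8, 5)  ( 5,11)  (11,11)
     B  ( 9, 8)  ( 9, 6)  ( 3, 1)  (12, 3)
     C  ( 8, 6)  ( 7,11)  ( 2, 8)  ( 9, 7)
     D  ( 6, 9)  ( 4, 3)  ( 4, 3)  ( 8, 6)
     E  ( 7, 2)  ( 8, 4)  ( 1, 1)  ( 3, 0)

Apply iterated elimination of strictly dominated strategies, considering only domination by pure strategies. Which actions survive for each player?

IESDS → P1:{A,B} P2:{P,R,S}

P1 drop C (A beats it: P:11>8 Q:8>7 R:5>2 S:11>9)
P1 drop D (A beats it: P:11>6 Q:8>4 R:5>4 S:11>8)
P1 drop E (B beats it: P:9>7 Q:9>8 R:3>1 S:12>3)
P2 drop Q (P beats it: A:9>5 B:8>6)
P1→{A,B} P2→{P,R,S}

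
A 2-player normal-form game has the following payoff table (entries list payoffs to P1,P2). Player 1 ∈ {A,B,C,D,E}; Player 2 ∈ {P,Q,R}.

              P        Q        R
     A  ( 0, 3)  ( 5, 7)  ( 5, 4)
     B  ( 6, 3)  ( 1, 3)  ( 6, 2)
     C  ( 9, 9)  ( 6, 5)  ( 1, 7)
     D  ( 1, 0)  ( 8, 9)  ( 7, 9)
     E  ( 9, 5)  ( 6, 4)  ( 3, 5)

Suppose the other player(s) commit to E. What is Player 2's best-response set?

u_2(P vs E) = 5
u_2(Q vs E) = 4
u_2(R vs E) = 5
max payoff 5 at {P,R}

BR_2 = {P,R}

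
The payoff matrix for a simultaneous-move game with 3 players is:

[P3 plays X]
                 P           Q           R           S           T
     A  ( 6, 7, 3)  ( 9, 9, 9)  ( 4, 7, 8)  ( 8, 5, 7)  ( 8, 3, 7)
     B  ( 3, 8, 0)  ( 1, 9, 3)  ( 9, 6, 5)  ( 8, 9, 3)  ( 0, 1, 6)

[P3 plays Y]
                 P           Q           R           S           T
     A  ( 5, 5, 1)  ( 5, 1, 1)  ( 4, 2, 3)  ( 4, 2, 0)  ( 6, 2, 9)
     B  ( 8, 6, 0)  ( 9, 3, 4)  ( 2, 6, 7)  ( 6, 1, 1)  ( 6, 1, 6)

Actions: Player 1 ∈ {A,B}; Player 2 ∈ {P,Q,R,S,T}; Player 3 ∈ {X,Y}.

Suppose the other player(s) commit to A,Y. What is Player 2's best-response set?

u_2(P vs A,Y) = 5
u_2(Q vs A,Y) = 1
u_2(R vs A,Y) = 2
u_2(S vs A,Y) = 2
u_2(T vs A,Y) = 2
max payoff 5 at {P}

argmax u_2 = {P}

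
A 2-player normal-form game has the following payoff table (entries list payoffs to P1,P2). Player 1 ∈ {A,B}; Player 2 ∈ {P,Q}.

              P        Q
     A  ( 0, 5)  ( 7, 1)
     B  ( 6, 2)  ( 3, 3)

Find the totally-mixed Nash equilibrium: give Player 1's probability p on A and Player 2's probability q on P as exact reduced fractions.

P1 indiff ⇒ q·0+(1-q)·7 = q·6+(1-q)·3 ⇒ q(-6) = (1-q)(-4) ⇒ q = 2/5
P2 indiff ⇒ p·5+(1-p)·2 = p·1+(1-p)·3 ⇒ p(4) = (1-p)(1) ⇒ p = 1/5

P1 mixes 1/5 on A; P2 mixes 2/5 on P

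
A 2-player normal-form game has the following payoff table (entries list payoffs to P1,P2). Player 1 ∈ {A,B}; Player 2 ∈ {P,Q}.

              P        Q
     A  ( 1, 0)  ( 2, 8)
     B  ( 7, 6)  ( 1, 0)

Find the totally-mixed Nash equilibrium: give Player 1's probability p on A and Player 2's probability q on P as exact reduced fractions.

p=3/7, q=1/7

P1 indiff ⇒ q·1+(1-q)·2 = q·7+(1-q)·1 ⇒ q(-6) = (1-q)(-1) ⇒ q = 1/7
P2 indiff ⇒ p·0+(1-p)·6 = p·8+(1-p)·0 ⇒ p(-8) = (1-p)(-6) ⇒ p = 3/7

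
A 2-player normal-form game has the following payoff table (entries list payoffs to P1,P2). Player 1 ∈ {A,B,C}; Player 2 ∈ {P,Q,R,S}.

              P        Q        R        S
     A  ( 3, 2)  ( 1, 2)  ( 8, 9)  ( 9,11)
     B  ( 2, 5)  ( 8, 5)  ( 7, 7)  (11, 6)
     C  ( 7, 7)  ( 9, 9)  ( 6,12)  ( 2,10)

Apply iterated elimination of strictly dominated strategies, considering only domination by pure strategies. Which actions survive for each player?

Survivors P1:{A,B} P2:{R,S}

P2 drop P (R beats it: A:9>2 B:7>5 C:12>7)
P2 drop Q (R beats it: A:9>2 B:7>5 C:12>9)
P1 drop C (A beats it: R:8>6 S:9>2)
P1→{A,B} P2→{R,S}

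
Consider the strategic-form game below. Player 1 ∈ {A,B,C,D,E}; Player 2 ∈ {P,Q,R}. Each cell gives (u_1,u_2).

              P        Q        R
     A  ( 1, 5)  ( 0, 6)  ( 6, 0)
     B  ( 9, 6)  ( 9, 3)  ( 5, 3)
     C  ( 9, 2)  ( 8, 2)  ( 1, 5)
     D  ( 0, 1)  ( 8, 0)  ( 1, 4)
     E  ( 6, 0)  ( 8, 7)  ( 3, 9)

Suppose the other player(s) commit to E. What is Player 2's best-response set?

argmax u_2 = {R}

u_2(P vs E) = 0
u_2(Q vs E) = 7
u_2(R vs E) = 9
max payoff 9 at {R}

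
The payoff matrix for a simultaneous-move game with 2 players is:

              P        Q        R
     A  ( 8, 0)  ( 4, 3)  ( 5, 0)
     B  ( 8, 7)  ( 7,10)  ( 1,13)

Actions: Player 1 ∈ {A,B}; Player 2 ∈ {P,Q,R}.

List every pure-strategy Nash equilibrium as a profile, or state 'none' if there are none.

(A,P): not NE [P2→Q gives 3>0]
(A,Q): not NE [P1→B gives 7>4]
(A,R): not NE [P2→Q gives 3>0]
(B,P): not NE [P2→R gives 13>7]
(B,Q): not NE [P2→R gives 13>10]
(B,R): not NE [P1→A gives 5>1]

No pure NE.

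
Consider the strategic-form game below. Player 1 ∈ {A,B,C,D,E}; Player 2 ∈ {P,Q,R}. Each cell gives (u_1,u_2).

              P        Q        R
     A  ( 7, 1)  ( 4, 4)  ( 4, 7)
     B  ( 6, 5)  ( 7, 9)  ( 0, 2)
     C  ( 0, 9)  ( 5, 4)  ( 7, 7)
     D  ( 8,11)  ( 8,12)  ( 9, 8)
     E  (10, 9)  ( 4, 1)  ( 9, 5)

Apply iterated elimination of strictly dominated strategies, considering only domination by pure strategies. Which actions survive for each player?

Survivors P1:{D,E} P2:{P,Q}

P1 drop A (D beats it: P:8>7 Q:8>4 R:9>4)
P1 drop B (D beats it: P:8>6 Q:8>7 R:9>0)
P1 drop C (D beats it: P:8>0 Q:8>5 R:9>7)
P2 drop R (P beats it: D:11>8 E:9>5)
P1→{D,E} P2→{P,Q}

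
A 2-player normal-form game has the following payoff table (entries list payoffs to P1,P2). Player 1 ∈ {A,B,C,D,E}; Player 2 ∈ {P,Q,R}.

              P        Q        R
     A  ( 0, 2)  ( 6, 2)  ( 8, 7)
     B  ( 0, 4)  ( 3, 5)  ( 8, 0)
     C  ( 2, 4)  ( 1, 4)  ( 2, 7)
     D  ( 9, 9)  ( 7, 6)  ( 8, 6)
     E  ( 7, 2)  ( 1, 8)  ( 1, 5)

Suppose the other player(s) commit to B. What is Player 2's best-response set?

argmax u_2 = {Q}

u_2(P vs B) = 4
u_2(Q vs B) = 5
u_2(R vs B) = 0
max payoff 5 at {Q}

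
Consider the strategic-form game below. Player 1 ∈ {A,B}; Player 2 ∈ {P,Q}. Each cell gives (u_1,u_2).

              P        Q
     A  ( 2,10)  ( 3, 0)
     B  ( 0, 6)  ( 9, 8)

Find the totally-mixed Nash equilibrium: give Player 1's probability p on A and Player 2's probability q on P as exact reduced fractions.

(p,q) = (1/6, 3/4)

P1 indiff ⇒ q·2+(1-q)·3 = q·0+(1-q)·9 ⇒ q(2) = (1-q)(6) ⇒ q = 3/4
P2 indiff ⇒ p·10+(1-p)·6 = p·0+(1-p)·8 ⇒ p(10) = (1-p)(2) ⇒ p = 1/6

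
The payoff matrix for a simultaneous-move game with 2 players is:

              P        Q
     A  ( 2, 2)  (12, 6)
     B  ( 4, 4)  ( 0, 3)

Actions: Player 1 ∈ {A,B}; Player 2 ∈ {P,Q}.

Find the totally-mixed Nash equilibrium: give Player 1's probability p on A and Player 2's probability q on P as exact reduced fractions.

P1 indiff ⇒ q·2+(1-q)·12 = q·4+(1-q)·0 ⇒ q(-2) = (1-q)(-12) ⇒ q = 6/7
P2 indiff ⇒ p·2+(1-p)·4 = p·6+(1-p)·3 ⇒ p(-4) = (1-p)(-1) ⇒ p = 1/5

(p,q) = (1/5, 6/7)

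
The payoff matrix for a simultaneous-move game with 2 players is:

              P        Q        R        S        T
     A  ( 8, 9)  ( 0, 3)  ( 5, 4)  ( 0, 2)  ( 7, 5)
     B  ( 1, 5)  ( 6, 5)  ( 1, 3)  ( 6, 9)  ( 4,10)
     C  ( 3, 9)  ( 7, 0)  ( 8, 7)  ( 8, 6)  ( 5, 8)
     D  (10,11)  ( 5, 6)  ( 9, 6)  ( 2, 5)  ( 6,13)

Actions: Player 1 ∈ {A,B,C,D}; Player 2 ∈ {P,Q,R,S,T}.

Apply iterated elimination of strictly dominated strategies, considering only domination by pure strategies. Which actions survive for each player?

P1 drop B (C beats it: P:3>1 Q:7>6 R:8>1 S:8>6 T:5>4)
P2 drop Q (P beats it: A:9>3 C:9>0 D:11>6)
P2 drop R (P beats it: A:9>4 C:9>7 D:11>6)
P2 drop S (P beats it: A:9>2 C:9>6 D:11>5)
P1 drop C (A beats it: P:8>3 T:7>5)
P1→{A,D} P2→{P,T}

Remaining: P1:{A,D} P2:{P,T}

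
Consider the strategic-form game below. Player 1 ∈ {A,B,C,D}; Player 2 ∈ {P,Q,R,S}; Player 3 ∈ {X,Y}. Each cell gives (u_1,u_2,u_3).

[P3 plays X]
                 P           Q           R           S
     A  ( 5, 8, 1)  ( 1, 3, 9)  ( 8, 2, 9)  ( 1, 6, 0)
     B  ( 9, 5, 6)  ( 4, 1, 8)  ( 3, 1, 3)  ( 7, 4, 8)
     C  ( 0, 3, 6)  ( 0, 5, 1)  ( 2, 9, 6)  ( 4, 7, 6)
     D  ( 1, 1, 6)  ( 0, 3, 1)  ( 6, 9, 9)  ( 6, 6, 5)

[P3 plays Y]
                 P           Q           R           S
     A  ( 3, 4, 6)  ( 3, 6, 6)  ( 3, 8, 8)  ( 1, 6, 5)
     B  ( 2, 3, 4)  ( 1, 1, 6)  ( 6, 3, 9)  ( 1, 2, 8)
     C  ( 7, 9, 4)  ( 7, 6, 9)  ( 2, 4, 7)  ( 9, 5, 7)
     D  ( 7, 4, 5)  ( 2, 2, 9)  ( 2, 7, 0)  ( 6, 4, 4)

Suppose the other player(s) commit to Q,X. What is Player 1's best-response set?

BR_1 = {B}

u_1(A vs Q,X) = 1
u_1(B vs Q,X) = 4
u_1(C vs Q,X) = 0
u_1(D vs Q,X) = 0
max payoff 4 at {B}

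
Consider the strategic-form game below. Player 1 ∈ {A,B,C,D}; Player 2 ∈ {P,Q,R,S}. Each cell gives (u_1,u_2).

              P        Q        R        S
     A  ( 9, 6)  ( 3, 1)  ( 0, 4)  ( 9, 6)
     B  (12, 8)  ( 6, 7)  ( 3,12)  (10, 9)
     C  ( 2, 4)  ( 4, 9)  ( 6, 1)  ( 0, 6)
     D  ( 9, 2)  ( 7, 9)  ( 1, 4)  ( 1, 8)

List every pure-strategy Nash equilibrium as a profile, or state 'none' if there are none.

(A,P): not NE [P1→B gives 12>9]
(A,Q): not NE [P1→D gives 7>3; P2→S gives 6>1]
(A,R): not NE [P1→C gives 6>0; P2→S gives 6>4]
(A,S): not NE [P1→B gives 10>9]
(B,P): not NE [P2→R gives 12>8]
(B,Q): not NE [P1→D gives 7>6; P2→R gives 12>7]
(B,R): not NE [P1→C gives 6>3]
(B,S): not NE [P2→R gives 12>9]
(C,P): not NE [P1→B gives 12>2; P2→Q gives 9>4]
(C,Q): not NE [P1→D gives 7>4]
(C,R): not NE [P2→Q gives 9>1]
(C,S): not NE [P1→B gives 10>0; P2→Q gives 9>6]
(D,P): not NE [P1→B gives 12>9; P2→Q gives 9>2]
(D,Q): NE
(D,R): not NE [P1→C gives 6>1; P2→Q gives 9>4]
(D,S): not NE [P1→B gives 10>1; P2→Q gives 9>8]

PSNE = {(D,Q)}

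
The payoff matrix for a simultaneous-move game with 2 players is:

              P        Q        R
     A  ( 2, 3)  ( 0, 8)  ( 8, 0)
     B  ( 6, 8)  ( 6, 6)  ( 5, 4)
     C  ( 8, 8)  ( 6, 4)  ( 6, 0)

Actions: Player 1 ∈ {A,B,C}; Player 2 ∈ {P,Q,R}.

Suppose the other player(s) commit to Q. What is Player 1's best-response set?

u_1(A vs Q) = 0
u_1(B vs Q) = 6
u_1(C vs Q) = 6
max payoff 6 at {B,C}

BR_1 = {B,C}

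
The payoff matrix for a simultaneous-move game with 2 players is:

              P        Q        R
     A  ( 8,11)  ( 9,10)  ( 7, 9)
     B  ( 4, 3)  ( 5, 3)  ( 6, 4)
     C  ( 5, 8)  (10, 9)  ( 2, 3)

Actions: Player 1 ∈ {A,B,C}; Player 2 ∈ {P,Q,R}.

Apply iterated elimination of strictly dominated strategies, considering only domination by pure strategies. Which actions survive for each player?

Survivors P1:{A,C} P2:{P,Q}

P1 drop B (A beats it: P:8>4 Q:9>5 R:7>6)
P2 drop R (P beats it: A:11>9 C:8>3)
P1→{A,C} P2→{P,Q}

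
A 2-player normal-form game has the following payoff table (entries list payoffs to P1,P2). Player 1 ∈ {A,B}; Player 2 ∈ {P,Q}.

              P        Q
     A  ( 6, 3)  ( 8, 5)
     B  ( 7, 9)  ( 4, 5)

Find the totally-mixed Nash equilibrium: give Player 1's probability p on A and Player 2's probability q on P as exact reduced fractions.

P1 mixes 2/3 on A; P2 mixes 4/5 on P

P1 indiff ⇒ q·6+(1-q)·8 = q·7+(1-q)·4 ⇒ q(-1) = (1-q)(-4) ⇒ q = 4/5
P2 indiff ⇒ p·3+(1-p)·9 = p·5+(1-p)·5 ⇒ p(-2) = (1-p)(-4) ⇒ p = 2/3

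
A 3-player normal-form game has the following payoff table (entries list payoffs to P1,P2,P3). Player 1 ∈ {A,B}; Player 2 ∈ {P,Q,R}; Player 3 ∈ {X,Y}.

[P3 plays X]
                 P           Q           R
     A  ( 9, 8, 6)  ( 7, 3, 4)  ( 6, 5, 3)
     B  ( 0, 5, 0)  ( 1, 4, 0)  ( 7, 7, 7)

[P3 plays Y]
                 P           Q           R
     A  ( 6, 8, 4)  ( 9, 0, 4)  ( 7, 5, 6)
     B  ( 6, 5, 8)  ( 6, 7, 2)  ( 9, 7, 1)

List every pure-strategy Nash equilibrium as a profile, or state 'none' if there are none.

(A,P,X): NE
(A,P,Y): not NE [P3→X gives 6>4]
(A,Q,X): not NE [P2→P gives 8>3]
(A,Q,Y): not NE [P2→P gives 8>0]
(A,R,X): not NE [P1→B gives 7>6; P2→P gives 8>5; P3→Y gives 6>3]
(A,R,Y): not NE [P1→B gives 9>7; P2→P gives 8>5]
(B,P,X): not NE [P1→A gives 9>0; P2→R gives 7>5; P3→Y gives 8>0]
(B,P,Y): not NE [P2→R gives 7>5]
(B,Q,X): not NE [P1→A gives 7>1; P2→R gives 7>4; P3→Y gives 2>0]
(B,Q,Y): not NE [P1→A gives 9>6]
(B,R,X): NE
(B,R,Y): not NE [P3→X gives 7>1]

PSNE = {(A,P,X), (B,R,X)}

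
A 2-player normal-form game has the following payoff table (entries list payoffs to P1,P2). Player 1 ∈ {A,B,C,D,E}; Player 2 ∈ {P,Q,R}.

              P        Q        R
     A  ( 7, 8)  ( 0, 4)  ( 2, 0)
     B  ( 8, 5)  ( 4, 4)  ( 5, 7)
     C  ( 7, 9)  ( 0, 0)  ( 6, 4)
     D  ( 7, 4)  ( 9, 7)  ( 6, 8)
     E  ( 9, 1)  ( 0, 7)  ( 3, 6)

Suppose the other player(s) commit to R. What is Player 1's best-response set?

u_1(A vs R) = 2
u_1(B vs R) = 5
u_1(C vs R) = 6
u_1(D vs R) = 6
u_1(E vs R) = 3
max payoff 6 at {C,D}

P1 best: {C,D}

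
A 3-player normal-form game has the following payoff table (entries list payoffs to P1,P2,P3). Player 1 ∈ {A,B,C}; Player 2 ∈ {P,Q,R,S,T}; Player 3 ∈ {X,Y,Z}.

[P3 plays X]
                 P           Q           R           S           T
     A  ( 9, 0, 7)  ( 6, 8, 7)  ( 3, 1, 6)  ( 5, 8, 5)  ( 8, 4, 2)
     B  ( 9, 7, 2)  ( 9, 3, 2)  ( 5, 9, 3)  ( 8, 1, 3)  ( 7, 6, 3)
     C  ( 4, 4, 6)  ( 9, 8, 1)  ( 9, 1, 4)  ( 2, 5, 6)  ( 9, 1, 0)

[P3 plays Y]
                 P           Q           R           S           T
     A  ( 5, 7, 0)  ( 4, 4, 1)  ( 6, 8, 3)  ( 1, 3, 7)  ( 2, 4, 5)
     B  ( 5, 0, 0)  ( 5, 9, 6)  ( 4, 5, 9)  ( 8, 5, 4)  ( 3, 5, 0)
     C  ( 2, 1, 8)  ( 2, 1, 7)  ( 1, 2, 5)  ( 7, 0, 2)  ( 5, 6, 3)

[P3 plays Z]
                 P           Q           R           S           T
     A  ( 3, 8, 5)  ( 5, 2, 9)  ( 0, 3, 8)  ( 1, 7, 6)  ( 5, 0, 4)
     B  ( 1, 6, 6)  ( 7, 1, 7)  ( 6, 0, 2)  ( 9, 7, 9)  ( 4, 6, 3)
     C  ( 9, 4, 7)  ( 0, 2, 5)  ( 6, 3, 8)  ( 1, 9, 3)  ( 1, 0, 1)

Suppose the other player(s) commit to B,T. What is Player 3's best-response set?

argmax u_3 = {X,Z}

u_3(X vs B,T) = 3
u_3(Y vs B,T) = 0
u_3(Z vs B,T) = 3
max payoff 3 at {X,Z}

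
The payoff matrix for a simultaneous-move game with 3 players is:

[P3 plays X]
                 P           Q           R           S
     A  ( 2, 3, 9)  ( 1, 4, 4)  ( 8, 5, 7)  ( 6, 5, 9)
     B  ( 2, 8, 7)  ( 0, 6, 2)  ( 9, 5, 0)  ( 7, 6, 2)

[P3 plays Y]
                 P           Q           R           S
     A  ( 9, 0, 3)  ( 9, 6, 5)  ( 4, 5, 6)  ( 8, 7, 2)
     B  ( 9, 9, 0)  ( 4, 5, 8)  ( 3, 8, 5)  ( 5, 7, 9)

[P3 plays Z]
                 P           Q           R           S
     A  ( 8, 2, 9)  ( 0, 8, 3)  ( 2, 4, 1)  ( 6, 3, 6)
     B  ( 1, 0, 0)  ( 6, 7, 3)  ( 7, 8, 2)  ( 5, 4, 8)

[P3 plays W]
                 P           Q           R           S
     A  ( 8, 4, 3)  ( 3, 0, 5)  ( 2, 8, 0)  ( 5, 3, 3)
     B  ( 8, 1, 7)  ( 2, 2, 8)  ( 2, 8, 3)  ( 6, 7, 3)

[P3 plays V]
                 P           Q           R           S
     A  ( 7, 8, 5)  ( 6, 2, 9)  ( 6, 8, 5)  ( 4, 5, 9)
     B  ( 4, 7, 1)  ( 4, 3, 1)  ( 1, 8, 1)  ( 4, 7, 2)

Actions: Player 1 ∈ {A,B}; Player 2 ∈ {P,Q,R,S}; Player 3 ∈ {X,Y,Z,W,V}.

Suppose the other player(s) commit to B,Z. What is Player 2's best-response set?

argmax u_2 = {R}

u_2(P vs B,Z) = 0
u_2(Q vs B,Z) = 7
u_2(R vs B,Z) = 8
u_2(S vs B,Z) = 4
max payoff 8 at {R}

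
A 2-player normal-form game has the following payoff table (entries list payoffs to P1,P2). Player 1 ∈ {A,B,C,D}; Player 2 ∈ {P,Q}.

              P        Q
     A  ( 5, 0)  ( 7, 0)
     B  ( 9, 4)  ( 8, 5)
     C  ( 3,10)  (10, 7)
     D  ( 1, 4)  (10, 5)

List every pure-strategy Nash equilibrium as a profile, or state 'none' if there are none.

PSNE = {(D,Q)}

(A,P): not NE [P1→B gives 9>5]
(A,Q): not NE [P1→D gives 10>7]
(B,P): not NE [P2→Q gives 5>4]
(B,Q): not NE [P1→D gives 10>8]
(C,P): not NE [P1→B gives 9>3]
(C,Q): not NE [P2→P gives 10>7]
(D,P): not NE [P1→B gives 9>1; P2→Q gives 5>4]
(D,Q): NE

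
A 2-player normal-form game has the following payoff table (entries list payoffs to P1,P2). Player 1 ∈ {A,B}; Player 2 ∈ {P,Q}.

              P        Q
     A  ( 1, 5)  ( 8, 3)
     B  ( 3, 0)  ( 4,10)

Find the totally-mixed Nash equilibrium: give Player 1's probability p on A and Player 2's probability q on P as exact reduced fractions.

P1 indiff ⇒ q·1+(1-q)·8 = q·3+(1-q)·4 ⇒ q(-2) = (1-q)(-4) ⇒ q = 2/3
P2 indiff ⇒ p·5+(1-p)·0 = p·3+(1-p)·10 ⇒ p(2) = (1-p)(10) ⇒ p = 5/6

P1 mixes 5/6 on A; P2 mixes 2/3 on P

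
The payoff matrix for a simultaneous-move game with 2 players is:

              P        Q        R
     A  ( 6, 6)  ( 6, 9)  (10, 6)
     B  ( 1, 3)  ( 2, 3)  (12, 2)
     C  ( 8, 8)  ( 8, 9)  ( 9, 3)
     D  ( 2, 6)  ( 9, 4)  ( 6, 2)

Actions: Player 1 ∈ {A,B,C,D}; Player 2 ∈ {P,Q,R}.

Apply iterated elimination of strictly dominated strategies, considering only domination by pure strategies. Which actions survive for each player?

Survivors P1:{C,D} P2:{P,Q}

P2 drop R (Q beats it: A:9>6 B:3>2 C:9>3 D:4>2)
P1 drop A (C beats it: P:8>6 Q:8>6)
P1 drop B (C beats it: P:8>1 Q:8>2)
P1→{C,D} P2→{P,Q}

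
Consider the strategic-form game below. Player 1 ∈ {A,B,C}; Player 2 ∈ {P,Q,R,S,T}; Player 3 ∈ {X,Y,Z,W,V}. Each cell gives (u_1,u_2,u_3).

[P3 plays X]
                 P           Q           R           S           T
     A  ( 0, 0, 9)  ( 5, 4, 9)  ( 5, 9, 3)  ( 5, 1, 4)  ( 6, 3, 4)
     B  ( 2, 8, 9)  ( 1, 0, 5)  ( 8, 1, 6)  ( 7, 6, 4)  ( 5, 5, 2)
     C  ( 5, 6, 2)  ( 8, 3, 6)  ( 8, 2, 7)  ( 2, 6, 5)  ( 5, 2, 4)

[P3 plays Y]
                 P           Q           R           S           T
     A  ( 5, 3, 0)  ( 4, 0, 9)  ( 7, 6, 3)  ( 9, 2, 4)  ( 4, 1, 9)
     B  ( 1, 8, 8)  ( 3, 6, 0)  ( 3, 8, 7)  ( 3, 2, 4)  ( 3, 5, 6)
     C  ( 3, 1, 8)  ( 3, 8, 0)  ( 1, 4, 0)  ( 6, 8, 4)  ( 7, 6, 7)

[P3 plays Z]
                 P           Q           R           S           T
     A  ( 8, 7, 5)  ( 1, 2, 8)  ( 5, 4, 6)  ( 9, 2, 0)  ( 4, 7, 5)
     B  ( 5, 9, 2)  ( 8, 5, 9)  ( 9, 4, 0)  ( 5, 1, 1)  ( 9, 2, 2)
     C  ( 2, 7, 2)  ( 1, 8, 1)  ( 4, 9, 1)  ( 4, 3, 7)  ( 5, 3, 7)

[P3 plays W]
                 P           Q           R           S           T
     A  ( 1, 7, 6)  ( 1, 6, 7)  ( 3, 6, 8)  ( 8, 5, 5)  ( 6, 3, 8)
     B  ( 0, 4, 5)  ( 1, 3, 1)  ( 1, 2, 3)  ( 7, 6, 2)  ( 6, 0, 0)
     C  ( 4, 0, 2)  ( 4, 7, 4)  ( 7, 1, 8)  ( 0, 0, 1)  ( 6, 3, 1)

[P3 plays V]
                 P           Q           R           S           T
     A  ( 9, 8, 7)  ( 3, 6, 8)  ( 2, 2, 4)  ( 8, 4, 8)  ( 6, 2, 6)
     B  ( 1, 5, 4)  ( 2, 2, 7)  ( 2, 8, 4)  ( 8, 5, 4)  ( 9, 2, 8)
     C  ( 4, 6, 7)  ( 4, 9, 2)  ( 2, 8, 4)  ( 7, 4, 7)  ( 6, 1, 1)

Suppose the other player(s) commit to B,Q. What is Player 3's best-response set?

u_3(X vs B,Q) = 5
u_3(Y vs B,Q) = 0
u_3(Z vs B,Q) = 9
u_3(W vs B,Q) = 1
u_3(V vs B,Q) = 7
max payoff 9 at {Z}

P3 best: {Z}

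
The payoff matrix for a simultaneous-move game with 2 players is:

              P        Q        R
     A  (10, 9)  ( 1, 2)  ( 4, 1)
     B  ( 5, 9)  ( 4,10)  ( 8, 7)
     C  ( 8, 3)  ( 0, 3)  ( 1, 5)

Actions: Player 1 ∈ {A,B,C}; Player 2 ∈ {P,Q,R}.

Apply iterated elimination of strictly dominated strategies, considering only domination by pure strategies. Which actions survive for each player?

P1 drop C (A beats it: P:10>8 Q:1>0 R:4>1)
P2 drop R (P beats it: A:9>1 B:9>7)
P1→{A,B} P2→{P,Q}

Remaining: P1:{A,B} P2:{P,Q}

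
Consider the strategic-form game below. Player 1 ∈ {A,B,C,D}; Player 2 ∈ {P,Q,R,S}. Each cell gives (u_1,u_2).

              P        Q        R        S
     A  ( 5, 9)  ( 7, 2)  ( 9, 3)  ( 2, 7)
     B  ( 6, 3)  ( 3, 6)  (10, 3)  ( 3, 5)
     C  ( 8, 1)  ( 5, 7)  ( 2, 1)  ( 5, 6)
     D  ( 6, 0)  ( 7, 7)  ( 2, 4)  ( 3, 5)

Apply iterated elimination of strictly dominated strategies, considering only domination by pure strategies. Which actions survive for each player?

P2 drop R (S beats it: A:7>3 B:5>3 C:6>1 D:5>4)
P1 drop B (C beats it: P:8>6 Q:5>3 S:5>3)
P1→{A,C,D} P2→{P,Q,S}

Remaining: P1:{A,C,D} P2:{P,Q,S}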